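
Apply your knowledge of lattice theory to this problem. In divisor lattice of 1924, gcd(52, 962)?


Meet=gcd.
gcd(52,962)=26


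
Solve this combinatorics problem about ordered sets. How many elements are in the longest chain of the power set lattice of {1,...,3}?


A chain is a totally ordered subset; we count the number of elements in a maximum chain.
Compute, for each element x, the size of the longest chain ending at x:
  {}: 1
  {1}: 2
  {2}: 2
  {3}: 2
  {1,2}: 3
  {1,3}: 3
  ...
A maximum chain: {} < {1} < {1,2} < {1,2,3}
Number of elements in the longest chain: 4


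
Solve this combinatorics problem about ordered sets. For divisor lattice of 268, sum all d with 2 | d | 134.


Interval [2,134] in divisors of 268: [2, 134]
Sum = 136


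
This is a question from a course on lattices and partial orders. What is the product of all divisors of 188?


Divisors of 188: [1, 2, 4, 47, 94, 188]
Product = n^(d(n)/2) = 188^(6/2)
Product = 6644672


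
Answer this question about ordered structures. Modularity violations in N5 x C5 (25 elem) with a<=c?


Modular law: if a <= c then a v (b ^ c) = (a v b) ^ c.
Check all triples (a,b,c) with a <= c among 25 elements.
  e.g. a=(a,0), b=(c,0), c=(b,0): lhs=(a,0) != rhs=(b,0)
  e.g. a=(a,0), b=(c,1), c=(b,0): lhs=(a,0) != rhs=(b,0)
Total violating triples: 75


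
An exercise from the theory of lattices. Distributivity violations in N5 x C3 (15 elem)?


Distributive law: a ^ (b v c) = (a ^ b) v (a ^ c).
Check all 15^3 = 3375 ordered triples (a,b,c).
  e.g. a=(b,0), b=(a,0), c=(c,0): lhs=(b,0) != rhs=(a,0)
  e.g. a=(b,0), b=(a,0), c=(c,1): lhs=(b,0) != rhs=(a,0)
Total violating triples: 54


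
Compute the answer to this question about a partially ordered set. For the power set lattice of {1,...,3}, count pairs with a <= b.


The order relation is {(a,b) : a <= b}, reflexive so it includes (a,a).
Examples: ({},{}), ({},{1,2}), ({},{1,2,3}), ({},{1,3}), ({},{1}), ...
Total ordered pairs: 27


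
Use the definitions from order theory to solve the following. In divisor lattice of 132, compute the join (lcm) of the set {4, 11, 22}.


In a divisor lattice, join = lcm (least common multiple).
Compute lcm iteratively: start with first element, then lcm(current, next).
Elements: [4, 11, 22]
lcm(4,11) = 44
lcm(44,22) = 44
Final lcm = 44


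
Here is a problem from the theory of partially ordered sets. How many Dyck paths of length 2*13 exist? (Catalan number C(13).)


C(n) = C(2n, n) / (n+1).
C(26, 13) = 10400600
C(13) = 10400600 / 14 = 742900


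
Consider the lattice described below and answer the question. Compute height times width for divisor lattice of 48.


Height = length of longest chain minus 1; width = size of largest antichain.
A maximum chain: 1 | 3 | 6 | 12 | 24 | 48  (height 5).
A maximum antichain: {2, 3}  (width 2).
Product = 5 * 2 = 10


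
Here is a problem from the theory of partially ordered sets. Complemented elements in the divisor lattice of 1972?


An element a is complemented if some b has a meet b = bottom, a join b = top.
a is complemented iff gcd(a, n/a)=1, i.e. a is a unitary divisor of 1972.
Complemented elements: 1, 4, 17, 29, 68, 116, ... (2 more)
Count: 8


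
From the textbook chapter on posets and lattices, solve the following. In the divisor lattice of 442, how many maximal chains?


A maximal chain goes from the minimum element to a maximal element via cover relations.
Counting all min-to-max paths in the cover graph.
Total maximal chains: 6


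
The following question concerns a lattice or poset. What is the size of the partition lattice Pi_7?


B(n) = number of set partitions of an n-element set.
B(n) satisfies the recurrence: B(n+1) = sum_k C(n,k)*B(k).
B(7) = 877


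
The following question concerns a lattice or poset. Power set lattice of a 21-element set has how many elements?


Power set = 2^n.
2^21 = 2097152


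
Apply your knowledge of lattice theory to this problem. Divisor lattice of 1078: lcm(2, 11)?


Join=lcm.
gcd(2,11)=1
lcm=22


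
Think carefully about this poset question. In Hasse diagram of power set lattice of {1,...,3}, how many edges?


A cover relation a -< b holds when a < b with no c strictly between.
Cover relations:
  {} -< {1}
  {} -< {2}
  {} -< {3}
  {1} -< {1,2}
  {1} -< {1,3}
  {2} -< {1,2}
  {2} -< {2,3}
  {3} -< {1,3}
  ...4 more
Total: 12


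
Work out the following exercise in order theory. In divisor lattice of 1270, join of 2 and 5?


In a divisor lattice, join = lcm (least common multiple).
gcd(2,5) = 1
lcm(2,5) = 2*5/gcd = 10/1 = 10


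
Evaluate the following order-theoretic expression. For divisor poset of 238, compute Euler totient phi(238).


phi(n) = n * prod_{p|n} (1 - 1/p).
Prime divisors of 238: [2, 7, 17]
phi(238) = 238 * (1 - 1/2) * (1 - 1/7) * (1 - 1/17)
phi(238) = 96


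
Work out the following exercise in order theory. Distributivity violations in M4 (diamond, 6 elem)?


Distributive law: a ^ (b v c) = (a ^ b) v (a ^ c).
Check all 6^3 = 216 ordered triples (a,b,c).
  e.g. a=a1, b=a2, c=a3: lhs=a1 != rhs=0
  e.g. a=a1, b=a2, c=a4: lhs=a1 != rhs=0
Total violating triples: 24


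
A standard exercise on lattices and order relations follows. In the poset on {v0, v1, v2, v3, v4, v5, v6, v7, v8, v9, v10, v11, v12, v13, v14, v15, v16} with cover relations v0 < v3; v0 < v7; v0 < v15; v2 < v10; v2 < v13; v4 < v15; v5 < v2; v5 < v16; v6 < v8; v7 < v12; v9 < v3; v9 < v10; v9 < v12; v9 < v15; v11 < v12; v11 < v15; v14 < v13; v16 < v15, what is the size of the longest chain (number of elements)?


A chain is a totally ordered subset; we count the number of elements in a maximum chain.
Compute, for each element x, the size of the longest chain ending at x:
  v0: 1
  v1: 1
  v4: 1
  v5: 1
  v6: 1
  v9: 1
  ...
A maximum chain: v5 < v2 < v10
Number of elements in the longest chain: 3


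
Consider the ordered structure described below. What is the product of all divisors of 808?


Divisors of 808: [1, 2, 4, 8, 101, 202, 404, 808]
Product = n^(d(n)/2) = 808^(8/2)
Product = 426231402496


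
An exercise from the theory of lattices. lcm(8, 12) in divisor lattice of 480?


Join=lcm.
gcd(8,12)=4
lcm=24


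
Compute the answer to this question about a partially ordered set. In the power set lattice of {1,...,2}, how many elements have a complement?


An element a is complemented if some b has a meet b = bottom, a join b = top.
every subset A has complement S\A, so all elements are complemented.
Complemented elements: {}, {1}, {2}, {1,2}
Count: 4


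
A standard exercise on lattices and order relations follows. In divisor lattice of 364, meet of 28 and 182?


In a divisor lattice, meet = gcd (greatest common divisor).
By Euclidean algorithm or factoring: gcd(28,182) = 14


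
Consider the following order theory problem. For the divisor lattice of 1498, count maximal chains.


A maximal chain goes from the minimum element to a maximal element via cover relations.
Counting all min-to-max paths in the cover graph.
Total maximal chains: 6


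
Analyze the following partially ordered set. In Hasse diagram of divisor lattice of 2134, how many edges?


A cover relation a -< b holds when a < b with no c strictly between.
Cover relations:
  1 -< 2
  1 -< 11
  1 -< 97
  2 -< 22
  2 -< 194
  11 -< 22
  11 -< 1067
  22 -< 2134
  ...4 more
Total: 12


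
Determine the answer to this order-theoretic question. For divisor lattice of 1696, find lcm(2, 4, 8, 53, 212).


In a divisor lattice, join = lcm (least common multiple).
Compute lcm iteratively: start with first element, then lcm(current, next).
Elements: [2, 4, 8, 53, 212]
lcm(2,4) = 4
lcm(4,8) = 8
lcm(8,53) = 424
lcm(424,212) = 424
Final lcm = 424


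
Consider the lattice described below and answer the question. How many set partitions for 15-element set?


B(n) = number of set partitions of an n-element set.
B(n) satisfies the recurrence: B(n+1) = sum_k C(n,k)*B(k).
B(15) = 1382958545


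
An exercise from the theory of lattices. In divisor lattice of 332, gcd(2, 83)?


Meet=gcd.
gcd(2,83)=1


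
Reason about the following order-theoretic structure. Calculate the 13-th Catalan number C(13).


C(n) = C(2n, n) / (n+1).
C(26, 13) = 10400600
C(13) = 10400600 / 14 = 742900


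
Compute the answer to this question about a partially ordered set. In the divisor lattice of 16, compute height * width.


Height = length of longest chain minus 1; width = size of largest antichain.
A maximum chain: 1 | 2 | 4 | 8 | 16  (height 4).
A maximum antichain: {1}  (width 1).
Product = 4 * 1 = 4


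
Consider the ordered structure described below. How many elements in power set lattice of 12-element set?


Power set = 2^n.
2^12 = 4096


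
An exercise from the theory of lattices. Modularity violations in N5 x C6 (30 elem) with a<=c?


Modular law: if a <= c then a v (b ^ c) = (a v b) ^ c.
Check all triples (a,b,c) with a <= c among 30 elements.
  e.g. a=(a,0), b=(c,0), c=(b,0): lhs=(a,0) != rhs=(b,0)
  e.g. a=(a,0), b=(c,1), c=(b,0): lhs=(a,0) != rhs=(b,0)
Total violating triples: 126


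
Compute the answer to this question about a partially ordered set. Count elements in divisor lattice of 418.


Divisors of 418: [1, 2, 11, 19, 22, 38, 209, 418]
Count: 8


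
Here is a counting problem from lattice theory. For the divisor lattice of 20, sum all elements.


sigma(n) = sum of divisors.
Divisors of 20: [1, 2, 4, 5, 10, 20]
Sum = 42


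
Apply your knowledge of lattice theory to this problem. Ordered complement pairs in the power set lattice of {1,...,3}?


Complement pair (a,b): a meet b = bottom, a join b = top.
Here: A intersect B = {} and A union B = {1,...,3}.
Pairs found: ({},{1,2,3}), ({1},{2,3}), ({2},{1,3}), ({3},{1,2}), ... (4 more)
Total ordered pairs: 8


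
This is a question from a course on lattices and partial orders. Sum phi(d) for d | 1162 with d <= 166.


Divisors of 1162 up to 166: [1, 2, 7, 14, 83, 166]
phi values: [1, 1, 6, 6, 82, 82]
Sum = 178


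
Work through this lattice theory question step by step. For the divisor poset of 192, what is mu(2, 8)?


In a divisor lattice, mu(a,b) = mu(b/a) where mu is the classical Mobius function.
b/a = 8/2 = 4
Prime factorization of 4: primes [2]
4 is not squarefree, so mu(4) = 0


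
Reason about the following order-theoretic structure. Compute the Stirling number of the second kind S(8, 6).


S(n,k) = k*S(n-1,k) + S(n-1,k-1).
S(7,6) = 21, S(7,5) = 140
S(8,6) = 6*21 + 140 = 126 + 140
S(8,6) = 266


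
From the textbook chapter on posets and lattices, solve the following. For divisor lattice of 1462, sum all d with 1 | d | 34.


Interval [1,34] in divisors of 1462: [1, 2, 17, 34]
Sum = 54


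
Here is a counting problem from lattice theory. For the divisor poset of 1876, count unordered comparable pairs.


A comparable pair {a,b} has a < b or b < a in the order.
Count unordered pairs where one element is strictly below the other.
Examples: {1,2}, {1,4}, {1,7}, {1,14}, ...
Total comparable pairs: 42


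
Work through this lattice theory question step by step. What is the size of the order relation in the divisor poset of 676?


The order relation is {(a,b) : a <= b}, reflexive so it includes (a,a).
Examples: (1,1), (1,13), (1,169), (1,2), (1,26), ...
Total ordered pairs: 36


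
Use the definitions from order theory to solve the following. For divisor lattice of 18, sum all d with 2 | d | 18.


Interval [2,18] in divisors of 18: [2, 6, 18]
Sum = 26


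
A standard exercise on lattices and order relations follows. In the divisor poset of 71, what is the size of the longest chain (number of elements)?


A chain is a totally ordered subset; we count the number of elements in a maximum chain.
Compute, for each element x, the size of the longest chain ending at x:
  1: 1
  71: 2
A maximum chain: 1 < 71
Number of elements in the longest chain: 2


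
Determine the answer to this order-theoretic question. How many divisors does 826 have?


Divisors of 826: [1, 2, 7, 14, 59, 118, 413, 826]
Count: 8


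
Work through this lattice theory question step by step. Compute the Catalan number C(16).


C(n) = C(2n, n) / (n+1).
C(32, 16) = 601080390
C(16) = 601080390 / 17 = 35357670


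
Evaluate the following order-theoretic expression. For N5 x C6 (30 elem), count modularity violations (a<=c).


Modular law: if a <= c then a v (b ^ c) = (a v b) ^ c.
Check all triples (a,b,c) with a <= c among 30 elements.
  e.g. a=(a,0), b=(c,0), c=(b,0): lhs=(a,0) != rhs=(b,0)
  e.g. a=(a,0), b=(c,1), c=(b,0): lhs=(a,0) != rhs=(b,0)
Total violating triples: 126


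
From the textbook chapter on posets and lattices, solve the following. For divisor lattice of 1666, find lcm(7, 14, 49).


In a divisor lattice, join = lcm (least common multiple).
Compute lcm iteratively: start with first element, then lcm(current, next).
Elements: [7, 14, 49]
lcm(7,14) = 14
lcm(14,49) = 98
Final lcm = 98


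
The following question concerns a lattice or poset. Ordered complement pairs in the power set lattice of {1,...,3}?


Complement pair (a,b): a meet b = bottom, a join b = top.
Here: A intersect B = {} and A union B = {1,...,3}.
Pairs found: ({},{1,2,3}), ({1},{2,3}), ({2},{1,3}), ({3},{1,2}), ... (4 more)
Total ordered pairs: 8


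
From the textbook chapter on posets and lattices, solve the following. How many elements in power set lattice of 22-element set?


Power set = 2^n.
2^22 = 4194304


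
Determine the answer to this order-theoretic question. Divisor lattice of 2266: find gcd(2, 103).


In a divisor lattice, meet = gcd (greatest common divisor).
By Euclidean algorithm or factoring: gcd(2,103) = 1


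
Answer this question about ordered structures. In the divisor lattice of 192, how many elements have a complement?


An element a is complemented if some b has a meet b = bottom, a join b = top.
a is complemented iff gcd(a, n/a)=1, i.e. a is a unitary divisor of 192.
Complemented elements: 1, 3, 64, 192
Count: 4


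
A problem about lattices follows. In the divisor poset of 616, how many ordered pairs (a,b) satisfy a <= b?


The order relation is {(a,b) : a <= b}, reflexive so it includes (a,a).
Examples: (1,1), (1,11), (1,14), (1,154), (1,2), ...
Total ordered pairs: 90


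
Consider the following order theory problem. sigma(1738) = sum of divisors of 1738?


sigma(n) = sum of divisors.
Divisors of 1738: [1, 2, 11, 22, 79, 158, 869, 1738]
Sum = 2880


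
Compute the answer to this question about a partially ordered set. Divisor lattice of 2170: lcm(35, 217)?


Join=lcm.
gcd(35,217)=7
lcm=1085


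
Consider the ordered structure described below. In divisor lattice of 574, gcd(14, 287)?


Meet=gcd.
gcd(14,287)=7


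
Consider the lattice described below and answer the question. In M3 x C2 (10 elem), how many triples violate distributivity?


Distributive law: a ^ (b v c) = (a ^ b) v (a ^ c).
Check all 10^3 = 1000 ordered triples (a,b,c).
  e.g. a=(a1,0), b=(a2,0), c=(a3,0): lhs=(a1,0) != rhs=(0,0)
  e.g. a=(a1,0), b=(a2,0), c=(a3,1): lhs=(a1,0) != rhs=(0,0)
Total violating triples: 48


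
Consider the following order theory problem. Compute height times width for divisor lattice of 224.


Height = length of longest chain minus 1; width = size of largest antichain.
A maximum chain: 1 | 7 | 14 | 28 | 56 | 112 | 224  (height 6).
A maximum antichain: {2, 7}  (width 2).
Product = 6 * 2 = 12


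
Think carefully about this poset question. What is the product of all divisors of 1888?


Divisors of 1888: [1, 2, 4, 8, 16, 32, 59, 118, 236, 472, 944, 1888]
Product = n^(d(n)/2) = 1888^(12/2)
Product = 45291003128980701184


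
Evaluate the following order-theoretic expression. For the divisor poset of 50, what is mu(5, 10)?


In a divisor lattice, mu(a,b) = mu(b/a) where mu is the classical Mobius function.
b/a = 10/5 = 2
Prime factorization of 2: primes [2]
2 is squarefree with 1 prime factor(s), so mu(2) = (-1)^1 = -1


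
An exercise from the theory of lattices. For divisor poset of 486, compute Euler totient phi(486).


phi(n) = n * prod_{p|n} (1 - 1/p).
Prime divisors of 486: [2, 3]
phi(486) = 486 * (1 - 1/2) * (1 - 1/3)
phi(486) = 162


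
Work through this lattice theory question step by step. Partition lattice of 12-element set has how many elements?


B(n) = number of set partitions of an n-element set.
B(n) satisfies the recurrence: B(n+1) = sum_k C(n,k)*B(k).
B(12) = 4213597


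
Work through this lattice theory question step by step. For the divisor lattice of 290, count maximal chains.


A maximal chain goes from the minimum element to a maximal element via cover relations.
Counting all min-to-max paths in the cover graph.
Total maximal chains: 6


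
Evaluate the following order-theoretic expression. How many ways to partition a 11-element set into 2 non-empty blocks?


S(n,k) = k*S(n-1,k) + S(n-1,k-1).
S(10,2) = 511, S(10,1) = 1
S(11,2) = 2*511 + 1 = 1022 + 1
S(11,2) = 1023


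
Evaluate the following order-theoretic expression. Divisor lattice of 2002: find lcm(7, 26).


In a divisor lattice, join = lcm (least common multiple).
gcd(7,26) = 1
lcm(7,26) = 7*26/gcd = 182/1 = 182


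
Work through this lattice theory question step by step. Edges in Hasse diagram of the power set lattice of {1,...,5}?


A cover relation a -< b holds when a < b with no c strictly between.
Cover relations:
  {} -< {1}
  {} -< {2}
  {} -< {3}
  {} -< {4}
  {} -< {5}
  {1} -< {1,2}
  {1} -< {1,3}
  {1} -< {1,4}
  ...72 more
Total: 80


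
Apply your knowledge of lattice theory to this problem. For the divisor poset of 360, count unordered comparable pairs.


A comparable pair {a,b} has a < b or b < a in the order.
Count unordered pairs where one element is strictly below the other.
Examples: {1,2}, {1,3}, {1,4}, {1,5}, ...
Total comparable pairs: 156


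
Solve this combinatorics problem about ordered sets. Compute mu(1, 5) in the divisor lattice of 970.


In a divisor lattice, mu(a,b) = mu(b/a) where mu is the classical Mobius function.
b/a = 5/1 = 5
Prime factorization of 5: primes [5]
5 is squarefree with 1 prime factor(s), so mu(5) = (-1)^1 = -1


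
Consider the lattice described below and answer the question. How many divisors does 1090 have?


Divisors of 1090: [1, 2, 5, 10, 109, 218, 545, 1090]
Count: 8


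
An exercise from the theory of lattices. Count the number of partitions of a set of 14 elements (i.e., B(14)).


B(n) = number of set partitions of an n-element set.
B(n) satisfies the recurrence: B(n+1) = sum_k C(n,k)*B(k).
B(14) = 190899322


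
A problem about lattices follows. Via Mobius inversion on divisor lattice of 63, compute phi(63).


phi(n) = n * prod_{p|n} (1 - 1/p).
Prime divisors of 63: [3, 7]
phi(63) = 63 * (1 - 1/3) * (1 - 1/7)
phi(63) = 36


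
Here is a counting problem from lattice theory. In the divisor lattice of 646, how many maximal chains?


A maximal chain goes from the minimum element to a maximal element via cover relations.
Counting all min-to-max paths in the cover graph.
Total maximal chains: 6


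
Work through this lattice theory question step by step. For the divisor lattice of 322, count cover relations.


A cover relation a -< b holds when a < b with no c strictly between.
Cover relations:
  1 -< 2
  1 -< 7
  1 -< 23
  2 -< 14
  2 -< 46
  7 -< 14
  7 -< 161
  14 -< 322
  ...4 more
Total: 12


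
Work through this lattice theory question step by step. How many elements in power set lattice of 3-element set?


Power set = 2^n.
2^3 = 8


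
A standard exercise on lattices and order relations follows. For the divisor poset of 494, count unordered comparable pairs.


A comparable pair {a,b} has a < b or b < a in the order.
Count unordered pairs where one element is strictly below the other.
Examples: {1,2}, {1,13}, {1,19}, {1,26}, ...
Total comparable pairs: 19


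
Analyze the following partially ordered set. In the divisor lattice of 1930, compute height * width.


Height = length of longest chain minus 1; width = size of largest antichain.
A maximum chain: 1 | 193 | 965 | 1930  (height 3).
A maximum antichain: {2, 5, 193}  (width 3).
Product = 3 * 3 = 9


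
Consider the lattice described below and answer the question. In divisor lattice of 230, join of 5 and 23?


In a divisor lattice, join = lcm (least common multiple).
gcd(5,23) = 1
lcm(5,23) = 5*23/gcd = 115/1 = 115


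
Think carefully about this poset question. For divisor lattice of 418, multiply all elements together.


Divisors of 418: [1, 2, 11, 19, 22, 38, 209, 418]
Product = n^(d(n)/2) = 418^(8/2)
Product = 30528476176


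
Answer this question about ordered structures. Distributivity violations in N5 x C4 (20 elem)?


Distributive law: a ^ (b v c) = (a ^ b) v (a ^ c).
Check all 20^3 = 8000 ordered triples (a,b,c).
  e.g. a=(b,0), b=(a,0), c=(c,0): lhs=(b,0) != rhs=(a,0)
  e.g. a=(b,0), b=(a,0), c=(c,1): lhs=(b,0) != rhs=(a,0)
Total violating triples: 128


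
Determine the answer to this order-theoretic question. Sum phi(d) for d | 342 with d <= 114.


Divisors of 342 up to 114: [1, 2, 3, 6, 9, 18, 19, 38, 57, 114]
phi values: [1, 1, 2, 2, 6, 6, 18, 18, 36, 36]
Sum = 126


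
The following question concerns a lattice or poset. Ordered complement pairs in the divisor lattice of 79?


Complement pair (a,b): a meet b = bottom, a join b = top.
Here: gcd(a,b)=1 and lcm(a,b)=79, i.e. a*b=79 with a,b coprime.
Pairs found: (1,79), (79,1)
Total ordered pairs: 2


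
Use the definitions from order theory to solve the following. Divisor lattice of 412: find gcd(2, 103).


In a divisor lattice, meet = gcd (greatest common divisor).
By Euclidean algorithm or factoring: gcd(2,103) = 1


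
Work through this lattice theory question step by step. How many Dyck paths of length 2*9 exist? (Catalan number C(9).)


C(n) = C(2n, n) / (n+1).
C(18, 9) = 48620
C(9) = 48620 / 10 = 4862


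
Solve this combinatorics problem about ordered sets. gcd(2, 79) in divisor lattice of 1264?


Meet=gcd.
gcd(2,79)=1


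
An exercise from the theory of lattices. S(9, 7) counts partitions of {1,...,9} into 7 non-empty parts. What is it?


S(n,k) = k*S(n-1,k) + S(n-1,k-1).
S(8,7) = 28, S(8,6) = 266
S(9,7) = 7*28 + 266 = 196 + 266
S(9,7) = 462


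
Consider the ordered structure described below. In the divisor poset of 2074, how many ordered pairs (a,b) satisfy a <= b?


The order relation is {(a,b) : a <= b}, reflexive so it includes (a,a).
Examples: (1,1), (1,1037), (1,122), (1,17), (1,2), ...
Total ordered pairs: 27


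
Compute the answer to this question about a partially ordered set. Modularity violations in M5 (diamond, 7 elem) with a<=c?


Modular law: if a <= c then a v (b ^ c) = (a v b) ^ c.
Check all triples (a,b,c) with a <= c among 7 elements.
This lattice is modular (diamonds M_m and their chain-products are modular).
Total violating triples: 0


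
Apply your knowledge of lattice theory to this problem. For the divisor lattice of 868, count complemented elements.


An element a is complemented if some b has a meet b = bottom, a join b = top.
a is complemented iff gcd(a, n/a)=1, i.e. a is a unitary divisor of 868.
Complemented elements: 1, 4, 7, 28, 31, 124, ... (2 more)
Count: 8


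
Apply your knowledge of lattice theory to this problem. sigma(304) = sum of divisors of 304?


sigma(n) = sum of divisors.
Divisors of 304: [1, 2, 4, 8, 16, 19, 38, 76, 152, 304]
Sum = 620


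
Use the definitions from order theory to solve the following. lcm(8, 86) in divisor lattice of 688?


Join=lcm.
gcd(8,86)=2
lcm=344


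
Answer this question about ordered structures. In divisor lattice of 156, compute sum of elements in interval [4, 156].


Interval [4,156] in divisors of 156: [4, 12, 52, 156]
Sum = 224


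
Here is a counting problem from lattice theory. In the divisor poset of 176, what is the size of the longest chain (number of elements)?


A chain is a totally ordered subset; we count the number of elements in a maximum chain.
Compute, for each element x, the size of the longest chain ending at x:
  1: 1
  2: 2
  11: 2
  4: 3
  8: 4
  22: 3
  ...
A maximum chain: 1 < 2 < 4 < 8 < 16 < 176
Number of elements in the longest chain: 6


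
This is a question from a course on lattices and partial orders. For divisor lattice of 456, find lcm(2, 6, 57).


In a divisor lattice, join = lcm (least common multiple).
Compute lcm iteratively: start with first element, then lcm(current, next).
Elements: [2, 6, 57]
lcm(2,6) = 6
lcm(6,57) = 114
Final lcm = 114


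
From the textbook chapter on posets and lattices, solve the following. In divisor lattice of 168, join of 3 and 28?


In a divisor lattice, join = lcm (least common multiple).
gcd(3,28) = 1
lcm(3,28) = 3*28/gcd = 84/1 = 84


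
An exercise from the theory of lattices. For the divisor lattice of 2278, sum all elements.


sigma(n) = sum of divisors.
Divisors of 2278: [1, 2, 17, 34, 67, 134, 1139, 2278]
Sum = 3672


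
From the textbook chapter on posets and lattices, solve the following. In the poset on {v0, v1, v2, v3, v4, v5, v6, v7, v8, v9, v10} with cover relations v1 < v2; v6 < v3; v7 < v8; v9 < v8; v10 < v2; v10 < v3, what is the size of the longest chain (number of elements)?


A chain is a totally ordered subset; we count the number of elements in a maximum chain.
Compute, for each element x, the size of the longest chain ending at x:
  v0: 1
  v1: 1
  v4: 1
  v5: 1
  v6: 1
  v7: 1
  ...
A maximum chain: v1 < v2
Number of elements in the longest chain: 2


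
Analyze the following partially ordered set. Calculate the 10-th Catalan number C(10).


C(n) = C(2n, n) / (n+1).
C(20, 10) = 184756
C(10) = 184756 / 11 = 16796


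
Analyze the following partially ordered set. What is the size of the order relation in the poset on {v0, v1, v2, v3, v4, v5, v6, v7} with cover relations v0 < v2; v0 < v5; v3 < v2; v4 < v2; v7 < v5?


The order relation is {(a,b) : a <= b}, reflexive so it includes (a,a).
Examples: (v0,v0), (v0,v2), (v0,v5), (v1,v1), (v2,v2), ...
Total ordered pairs: 13


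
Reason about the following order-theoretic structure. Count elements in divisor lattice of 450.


Divisors of 450: [1, 2, 3, 5, 6, 9, 10, 15, 18, 25, 30, 45, 50, 75, 90, 150, 225, 450]
Count: 18


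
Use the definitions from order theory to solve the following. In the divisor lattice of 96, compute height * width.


Height = length of longest chain minus 1; width = size of largest antichain.
A maximum chain: 1 | 3 | 6 | 12 | 24 | 48 | 96  (height 6).
A maximum antichain: {2, 3}  (width 2).
Product = 6 * 2 = 12


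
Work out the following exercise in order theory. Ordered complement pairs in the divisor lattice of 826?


Complement pair (a,b): a meet b = bottom, a join b = top.
Here: gcd(a,b)=1 and lcm(a,b)=826, i.e. a*b=826 with a,b coprime.
Pairs found: (1,826), (2,413), (7,118), (14,59), ... (4 more)
Total ordered pairs: 8


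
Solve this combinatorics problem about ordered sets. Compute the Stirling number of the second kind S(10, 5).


S(n,k) = k*S(n-1,k) + S(n-1,k-1).
S(9,5) = 6951, S(9,4) = 7770
S(10,5) = 5*6951 + 7770 = 34755 + 7770
S(10,5) = 42525


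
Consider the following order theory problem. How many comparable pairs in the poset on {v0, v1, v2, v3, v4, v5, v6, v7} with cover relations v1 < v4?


A comparable pair {a,b} has a < b or b < a in the order.
Count unordered pairs where one element is strictly below the other.
Examples: {v1,v4}
Total comparable pairs: 1


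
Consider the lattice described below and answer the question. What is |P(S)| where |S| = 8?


Power set = 2^n.
2^8 = 256


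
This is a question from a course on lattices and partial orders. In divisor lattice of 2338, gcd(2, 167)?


Meet=gcd.
gcd(2,167)=1


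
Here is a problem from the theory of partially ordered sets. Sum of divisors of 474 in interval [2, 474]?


Interval [2,474] in divisors of 474: [2, 6, 158, 474]
Sum = 640


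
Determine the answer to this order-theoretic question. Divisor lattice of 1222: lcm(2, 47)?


Join=lcm.
gcd(2,47)=1
lcm=94


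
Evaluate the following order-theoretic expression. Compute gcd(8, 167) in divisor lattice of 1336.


In a divisor lattice, meet = gcd (greatest common divisor).
By Euclidean algorithm or factoring: gcd(8,167) = 1


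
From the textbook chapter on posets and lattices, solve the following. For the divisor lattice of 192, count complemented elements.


An element a is complemented if some b has a meet b = bottom, a join b = top.
a is complemented iff gcd(a, n/a)=1, i.e. a is a unitary divisor of 192.
Complemented elements: 1, 3, 64, 192
Count: 4


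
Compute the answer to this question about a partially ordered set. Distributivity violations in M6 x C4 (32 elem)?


Distributive law: a ^ (b v c) = (a ^ b) v (a ^ c).
Check all 32^3 = 32768 ordered triples (a,b,c).
  e.g. a=(a1,0), b=(a2,0), c=(a3,0): lhs=(a1,0) != rhs=(0,0)
  e.g. a=(a1,0), b=(a2,0), c=(a3,1): lhs=(a1,0) != rhs=(0,0)
Total violating triples: 7680


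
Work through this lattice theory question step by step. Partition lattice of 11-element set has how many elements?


B(n) = number of set partitions of an n-element set.
B(n) satisfies the recurrence: B(n+1) = sum_k C(n,k)*B(k).
B(11) = 678570


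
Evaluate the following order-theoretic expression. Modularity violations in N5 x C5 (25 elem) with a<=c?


Modular law: if a <= c then a v (b ^ c) = (a v b) ^ c.
Check all triples (a,b,c) with a <= c among 25 elements.
  e.g. a=(a,0), b=(c,0), c=(b,0): lhs=(a,0) != rhs=(b,0)
  e.g. a=(a,0), b=(c,1), c=(b,0): lhs=(a,0) != rhs=(b,0)
Total violating triples: 75


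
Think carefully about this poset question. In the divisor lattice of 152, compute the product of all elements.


Divisors of 152: [1, 2, 4, 8, 19, 38, 76, 152]
Product = n^(d(n)/2) = 152^(8/2)
Product = 533794816


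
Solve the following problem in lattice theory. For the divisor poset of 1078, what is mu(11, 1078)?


In a divisor lattice, mu(a,b) = mu(b/a) where mu is the classical Mobius function.
b/a = 1078/11 = 98
Prime factorization of 98: primes [2, 7]
98 is not squarefree, so mu(98) = 0


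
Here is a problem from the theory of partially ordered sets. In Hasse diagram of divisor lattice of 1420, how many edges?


A cover relation a -< b holds when a < b with no c strictly between.
Cover relations:
  1 -< 2
  1 -< 5
  1 -< 71
  2 -< 4
  2 -< 10
  2 -< 142
  4 -< 20
  4 -< 284
  ...12 more
Total: 20


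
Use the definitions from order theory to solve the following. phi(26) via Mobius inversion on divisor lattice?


phi(n) = n * prod_{p|n} (1 - 1/p).
Prime divisors of 26: [2, 13]
phi(26) = 26 * (1 - 1/2) * (1 - 1/13)
phi(26) = 12


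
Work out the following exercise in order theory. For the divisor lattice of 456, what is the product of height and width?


Height = length of longest chain minus 1; width = size of largest antichain.
A maximum chain: 1 | 19 | 57 | 114 | 228 | 456  (height 5).
A maximum antichain: {4, 6, 38, 57}  (width 4).
Product = 5 * 4 = 20


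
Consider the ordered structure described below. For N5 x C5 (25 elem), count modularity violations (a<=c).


Modular law: if a <= c then a v (b ^ c) = (a v b) ^ c.
Check all triples (a,b,c) with a <= c among 25 elements.
  e.g. a=(a,0), b=(c,0), c=(b,0): lhs=(a,0) != rhs=(b,0)
  e.g. a=(a,0), b=(c,1), c=(b,0): lhs=(a,0) != rhs=(b,0)
Total violating triples: 75


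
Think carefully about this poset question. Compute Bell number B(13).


B(n) = number of set partitions of an n-element set.
B(n) satisfies the recurrence: B(n+1) = sum_k C(n,k)*B(k).
B(13) = 27644437


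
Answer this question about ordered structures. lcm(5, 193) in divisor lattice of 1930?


Join=lcm.
gcd(5,193)=1
lcm=965


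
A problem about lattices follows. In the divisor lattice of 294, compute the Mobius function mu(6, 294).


In a divisor lattice, mu(a,b) = mu(b/a) where mu is the classical Mobius function.
b/a = 294/6 = 49
Prime factorization of 49: primes [7]
49 is not squarefree, so mu(49) = 0


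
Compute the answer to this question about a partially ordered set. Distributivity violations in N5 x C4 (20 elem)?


Distributive law: a ^ (b v c) = (a ^ b) v (a ^ c).
Check all 20^3 = 8000 ordered triples (a,b,c).
  e.g. a=(b,0), b=(a,0), c=(c,0): lhs=(b,0) != rhs=(a,0)
  e.g. a=(b,0), b=(a,0), c=(c,1): lhs=(b,0) != rhs=(a,0)
Total violating triples: 128


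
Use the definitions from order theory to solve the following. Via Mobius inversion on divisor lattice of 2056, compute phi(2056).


phi(n) = n * prod_{p|n} (1 - 1/p).
Prime divisors of 2056: [2, 257]
phi(2056) = 2056 * (1 - 1/2) * (1 - 1/257)
phi(2056) = 1024


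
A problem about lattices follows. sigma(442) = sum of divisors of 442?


sigma(n) = sum of divisors.
Divisors of 442: [1, 2, 13, 17, 26, 34, 221, 442]
Sum = 756


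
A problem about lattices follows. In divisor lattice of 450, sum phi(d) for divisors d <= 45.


Divisors of 450 up to 45: [1, 2, 3, 5, 6, 9, 10, 15, 18, 25, 30, 45]
phi values: [1, 1, 2, 4, 2, 6, 4, 8, 6, 20, 8, 24]
Sum = 86


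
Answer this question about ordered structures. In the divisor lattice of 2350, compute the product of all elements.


Divisors of 2350: [1, 2, 5, 10, 25, 47, 50, 94, 235, 470, 1175, 2350]
Product = n^(d(n)/2) = 2350^(12/2)
Product = 168425239515625000000


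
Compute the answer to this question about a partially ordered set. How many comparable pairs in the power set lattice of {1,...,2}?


A comparable pair {a,b} has a < b or b < a in the order.
Count unordered pairs where one element is strictly below the other.
Examples: {{},{1}}, {{},{2}}, {{},{1,2}}, {{1},{1,2}}, ...
Total comparable pairs: 5


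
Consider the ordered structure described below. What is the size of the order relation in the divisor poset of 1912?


The order relation is {(a,b) : a <= b}, reflexive so it includes (a,a).
Examples: (1,1), (1,1912), (1,2), (1,239), (1,4), ...
Total ordered pairs: 30


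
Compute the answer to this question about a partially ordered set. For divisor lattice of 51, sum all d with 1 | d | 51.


Interval [1,51] in divisors of 51: [1, 3, 17, 51]
Sum = 72


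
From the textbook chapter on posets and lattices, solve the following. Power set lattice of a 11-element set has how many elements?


Power set = 2^n.
2^11 = 2048


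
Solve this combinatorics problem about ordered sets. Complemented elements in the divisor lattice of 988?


An element a is complemented if some b has a meet b = bottom, a join b = top.
a is complemented iff gcd(a, n/a)=1, i.e. a is a unitary divisor of 988.
Complemented elements: 1, 4, 13, 19, 52, 76, ... (2 more)
Count: 8


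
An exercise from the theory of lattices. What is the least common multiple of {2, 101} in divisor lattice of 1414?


In a divisor lattice, join = lcm (least common multiple).
Compute lcm iteratively: start with first element, then lcm(current, next).
Elements: [2, 101]
lcm(2,101) = 202
Final lcm = 202


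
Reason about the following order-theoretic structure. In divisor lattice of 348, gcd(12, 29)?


Meet=gcd.
gcd(12,29)=1


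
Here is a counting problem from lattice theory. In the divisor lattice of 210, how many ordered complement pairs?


Complement pair (a,b): a meet b = bottom, a join b = top.
Here: gcd(a,b)=1 and lcm(a,b)=210, i.e. a*b=210 with a,b coprime.
Pairs found: (1,210), (2,105), (3,70), (5,42), ... (12 more)
Total ordered pairs: 16


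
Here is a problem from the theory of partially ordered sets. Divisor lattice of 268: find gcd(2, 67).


In a divisor lattice, meet = gcd (greatest common divisor).
By Euclidean algorithm or factoring: gcd(2,67) = 1


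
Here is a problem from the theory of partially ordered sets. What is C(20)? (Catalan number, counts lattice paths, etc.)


C(n) = C(2n, n) / (n+1).
C(40, 20) = 137846528820
C(20) = 137846528820 / 21 = 6564120420


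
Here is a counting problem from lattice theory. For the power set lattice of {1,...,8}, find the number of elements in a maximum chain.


A chain is a totally ordered subset; we count the number of elements in a maximum chain.
Compute, for each element x, the size of the longest chain ending at x:
  {}: 1
  {1}: 2
  {2}: 2
  {3}: 2
  {4}: 2
  {5}: 2
  ...
A maximum chain: {} < {1} < {1,2} < {1,2,3} < {1,2,3,4} < {1,2,3,4,5} < {1,2,3,4,5,6} < {1,2,3,4,5,6,7} < {1,2,3,4,5,6,7,8}
Number of elements in the longest chain: 9


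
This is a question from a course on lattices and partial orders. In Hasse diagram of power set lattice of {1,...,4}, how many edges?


A cover relation a -< b holds when a < b with no c strictly between.
Cover relations:
  {} -< {1}
  {} -< {2}
  {} -< {3}
  {} -< {4}
  {1} -< {1,2}
  {1} -< {1,3}
  {1} -< {1,4}
  {2} -< {1,2}
  ...24 more
Total: 32


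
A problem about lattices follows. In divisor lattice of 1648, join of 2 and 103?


In a divisor lattice, join = lcm (least common multiple).
gcd(2,103) = 1
lcm(2,103) = 2*103/gcd = 206/1 = 206


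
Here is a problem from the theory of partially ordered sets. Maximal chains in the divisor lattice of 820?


A maximal chain goes from the minimum element to a maximal element via cover relations.
Counting all min-to-max paths in the cover graph.
Total maximal chains: 12


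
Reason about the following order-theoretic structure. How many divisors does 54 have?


Divisors of 54: [1, 2, 3, 6, 9, 18, 27, 54]
Count: 8


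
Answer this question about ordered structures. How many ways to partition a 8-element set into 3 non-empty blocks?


S(n,k) = k*S(n-1,k) + S(n-1,k-1).
S(7,3) = 301, S(7,2) = 63
S(8,3) = 3*301 + 63 = 903 + 63
S(8,3) = 966


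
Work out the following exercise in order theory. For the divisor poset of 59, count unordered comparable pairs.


A comparable pair {a,b} has a < b or b < a in the order.
Count unordered pairs where one element is strictly below the other.
Examples: {1,59}
Total comparable pairs: 1


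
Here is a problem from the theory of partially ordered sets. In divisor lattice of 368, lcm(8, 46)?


Join=lcm.
gcd(8,46)=2
lcm=184


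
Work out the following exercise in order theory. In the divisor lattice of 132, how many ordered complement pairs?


Complement pair (a,b): a meet b = bottom, a join b = top.
Here: gcd(a,b)=1 and lcm(a,b)=132, i.e. a*b=132 with a,b coprime.
Pairs found: (1,132), (3,44), (4,33), (11,12), ... (4 more)
Total ordered pairs: 8


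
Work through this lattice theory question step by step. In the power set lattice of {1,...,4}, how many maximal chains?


A maximal chain goes from the minimum element to a maximal element via cover relations.
Counting all min-to-max paths in the cover graph.
Total maximal chains: 24


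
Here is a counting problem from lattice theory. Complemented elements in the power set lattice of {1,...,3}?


An element a is complemented if some b has a meet b = bottom, a join b = top.
every subset A has complement S\A, so all elements are complemented.
Complemented elements: {}, {1}, {2}, {3}, {1,2}, {1,3}, ... (2 more)
Count: 8


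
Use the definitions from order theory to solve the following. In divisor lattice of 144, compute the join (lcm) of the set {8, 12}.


In a divisor lattice, join = lcm (least common multiple).
Compute lcm iteratively: start with first element, then lcm(current, next).
Elements: [8, 12]
lcm(8,12) = 24
Final lcm = 24


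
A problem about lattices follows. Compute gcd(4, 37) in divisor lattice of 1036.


In a divisor lattice, meet = gcd (greatest common divisor).
By Euclidean algorithm or factoring: gcd(4,37) = 1
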